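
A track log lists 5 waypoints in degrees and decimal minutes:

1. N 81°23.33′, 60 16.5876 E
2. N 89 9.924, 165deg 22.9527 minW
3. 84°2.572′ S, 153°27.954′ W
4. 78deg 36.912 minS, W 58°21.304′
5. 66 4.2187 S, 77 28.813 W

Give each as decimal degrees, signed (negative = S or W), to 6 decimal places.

1. 81.388833, 60.276460
2. 89.165400, -165.382545
3. -84.042867, -153.465900
4. -78.615200, -58.355067
5. -66.070312, -77.480217

Point 1:
  Latitude: 81 + 23.33/60 = 81.3888333
  N ⇒ keep positive
  Longitude: 16.5876′ = 0.276460°; total 60.2764600
  E ⇒ keep positive
Point 2:
  φ: 9.924′ = 0.165400°; total 89.1654000
  N ⇒ keep positive
  Longitude: 22.9527′ = 0.382545°; total 165.3825450
  W → negative
Point 3:
  φ: 84 + 2.572/60 = 84.0428667
  hemisphere S, so the sign is −
  Longitude: 153 + 27.954/60 = 153.4659000
  W ⇒ negate
Point 4:
  Lat: 36.912′ = 0.615200°; total 78.6152000
  hemisphere S, so the sign is −
  λ: 58 + 21.304/60 = 58.3550667
  hemisphere W, so the sign is −
Point 5:
  φ: 66 + 4.2187/60 = 66.0703117
  S → negative
  λ: 28.813′ = 0.480217°; total 77.4802167
  W ⇒ negate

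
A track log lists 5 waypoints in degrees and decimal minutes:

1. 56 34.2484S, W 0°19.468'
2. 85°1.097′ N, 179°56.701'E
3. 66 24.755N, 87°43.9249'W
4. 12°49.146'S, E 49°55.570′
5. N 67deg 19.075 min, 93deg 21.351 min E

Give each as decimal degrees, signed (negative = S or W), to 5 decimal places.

Point 1:
  Lat: 34.2484′ = 0.570807°; total 56.570807
  S ⇒ negate
  Longitude: 0 + 19.468/60 = 0.324467
  W ⇒ negate
Point 2:
  Latitude: 1.097′ = 0.018283°; total 85.018283
  N → positive
  λ: 179 + 56.701/60 = 179.945017
  E → positive
Point 3:
  Latitude: 24.755′ = 0.412583°; total 66.412583
  N → positive
  Lon: 87 + 43.9249/60 = 87.732082
  hemisphere W, so the sign is −
Point 4:
  Lat: 12 + 49.146/60 = 12.819100
  S ⇒ negate
  Lon: 49 + 55.57/60 = 49.926167
  E → positive
Point 5:
  Latitude: 19.075′ = 0.317917°; total 67.317917
  N → positive
  λ: 93 + 21.351/60 = 93.355850
  E → positive

1. -56.57081, -0.32447
2. 85.01828, 179.94502
3. 66.41258, -87.73208
4. -12.81910, 49.92617
5. 67.31792, 93.35585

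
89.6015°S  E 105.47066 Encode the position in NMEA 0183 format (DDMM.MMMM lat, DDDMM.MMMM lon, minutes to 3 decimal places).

Lat: fractional part 0.601500 → 36.09000 minutes
Longitude: 105° + 0.470660 × 60 = 105° 28.23960′

8936.090,S / 10528.240,E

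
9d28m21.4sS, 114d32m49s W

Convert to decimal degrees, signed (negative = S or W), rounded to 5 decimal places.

-9.47261, -114.54694

Latitude: 28′ + 21.4″ = 28.35667′; 9 + 28.35667/60 = 9.472611
S ⇒ negate
λ: 114° + 32/60 + 49/3600 = 114 + 0.533333 + 0.013611 = 114.546944
W ⇒ negate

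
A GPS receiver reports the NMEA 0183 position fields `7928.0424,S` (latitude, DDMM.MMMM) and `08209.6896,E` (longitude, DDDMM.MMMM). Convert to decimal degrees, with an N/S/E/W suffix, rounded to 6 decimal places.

Lat: degrees = first 2 digits = 79, minutes = 28.0424; 79 + 28.0424/60 = 79.4673733
Lon: split at 3 digits → 082° and 9.6896′; 82 + 9.6896/60 = 82.1614933

79.467373° S, 82.161493° E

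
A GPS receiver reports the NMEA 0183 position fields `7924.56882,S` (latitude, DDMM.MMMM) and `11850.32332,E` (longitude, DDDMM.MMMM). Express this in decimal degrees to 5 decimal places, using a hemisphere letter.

φ: degrees = first 2 digits = 79, minutes = 24.56882; 79 + 24.56882/60 = 79.409480
Lon: split at 3 digits → 118° and 50.32332′; 118 + 50.32332/60 = 118.838722

79.40948° S, 118.83872° E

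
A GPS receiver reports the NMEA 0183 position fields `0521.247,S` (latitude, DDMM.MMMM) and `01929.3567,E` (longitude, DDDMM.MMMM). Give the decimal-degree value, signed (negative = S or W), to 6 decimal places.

-5.354117, 19.489278

Lat: degrees = first 2 digits = 5, minutes = 21.247; 5 + 21.247/60 = 5.3541167
S ⇒ negate
Lon: split at 3 digits → 019° and 29.3567′; 19 + 29.3567/60 = 19.4892783
E ⇒ keep positive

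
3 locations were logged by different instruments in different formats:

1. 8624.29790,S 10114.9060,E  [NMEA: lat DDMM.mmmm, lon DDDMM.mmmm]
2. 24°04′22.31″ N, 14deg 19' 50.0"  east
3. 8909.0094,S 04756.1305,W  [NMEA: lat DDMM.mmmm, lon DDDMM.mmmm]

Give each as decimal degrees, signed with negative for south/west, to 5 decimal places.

Point 1:
  Latitude: split at 2 digits → 86° and 24.2979′; 86 + 24.2979/60 = 86.404965
  hemisphere S, so the sign is −
  Lon: degrees = first 3 digits = 101, minutes = 14.906; 101 + 14.906/60 = 101.248433
  E ⇒ keep positive
Point 2:
  Latitude: 24 + 4/60 + 22.31/3600 = 24.072864
  N ⇒ keep positive
  Lon: 19′ + 50″ = 19.83333′; 14 + 19.83333/60 = 14.330556
  E → positive
Point 3:
  φ: split at 2 digits → 89° and 9.0094′; 89 + 9.0094/60 = 89.150157
  hemisphere S, so the sign is −
  Longitude: degrees = first 3 digits = 47, minutes = 56.1305; 47 + 56.1305/60 = 47.935508
  W → negative

1. -86.40497, 101.24843
2. 24.07286, 14.33056
3. -89.15016, -47.93551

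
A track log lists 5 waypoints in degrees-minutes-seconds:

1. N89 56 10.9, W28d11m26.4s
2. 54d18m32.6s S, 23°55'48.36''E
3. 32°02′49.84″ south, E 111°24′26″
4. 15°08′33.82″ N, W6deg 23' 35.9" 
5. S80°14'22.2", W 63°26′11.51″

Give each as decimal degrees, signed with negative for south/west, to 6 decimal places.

1. 89.936361, -28.190667
2. -54.309056, 23.930100
3. -32.047178, 111.407222
4. 15.142728, -6.393306
5. -80.239500, -63.436531

Point 1:
  Lat: 89 + 56/60 + 10.9/3600 = 89.9363611
  N → positive
  Longitude: 28 + 11/60 + 26.4/3600 = 28.1906667
  hemisphere W, so the sign is −
Point 2:
  Latitude: 54° + 18/60 + 32.6/3600 = 54 + 0.300000 + 0.009056 = 54.3090556
  S → negative
  Longitude: 23° + 55/60 + 48.36/3600 = 23 + 0.916667 + 0.013433 = 23.9301000
  E ⇒ keep positive
Point 3:
  Lat: 2′ + 49.84″ = 2.83067′; 32 + 2.83067/60 = 32.0471778
  S ⇒ negate
  Lon: 111 + 24/60 + 26/3600 = 111.4072222
  E → positive
Point 4:
  Lat: 15° + 8/60 + 33.82/3600 = 15 + 0.133333 + 0.009394 = 15.1427278
  N → positive
  λ: 6 + 23/60 + 35.9/3600 = 6.3933056
  W ⇒ negate
Point 5:
  Lat: 14′ + 22.2″ = 14.37000′; 80 + 14.37000/60 = 80.2395000
  hemisphere S, so the sign is −
  λ: 26′ + 11.51″ = 26.19183′; 63 + 26.19183/60 = 63.4365306
  hemisphere W, so the sign is −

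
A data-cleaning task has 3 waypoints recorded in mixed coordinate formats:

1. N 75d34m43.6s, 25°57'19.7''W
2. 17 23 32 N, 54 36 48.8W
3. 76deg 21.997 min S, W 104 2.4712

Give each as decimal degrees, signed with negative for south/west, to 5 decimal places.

Point 1:
  Latitude: 34′ + 43.6″ = 34.72667′; 75 + 34.72667/60 = 75.578778
  N → positive
  Longitude: 57′ + 19.7″ = 57.32833′; 25 + 57.32833/60 = 25.955472
  W → negative
Point 2:
  Lat: 23′ + 32″ = 23.53333′; 17 + 23.53333/60 = 17.392222
  N ⇒ keep positive
  λ: 54 + 36/60 + 48.8/3600 = 54.613556
  hemisphere W, so the sign is −
Point 3:
  φ: 76 + 21.997/60 = 76.366617
  hemisphere S, so the sign is −
  Longitude: 104 + 2.4712/60 = 104.041187
  W → negative

1. 75.57878, -25.95547
2. 17.39222, -54.61356
3. -76.36662, -104.04119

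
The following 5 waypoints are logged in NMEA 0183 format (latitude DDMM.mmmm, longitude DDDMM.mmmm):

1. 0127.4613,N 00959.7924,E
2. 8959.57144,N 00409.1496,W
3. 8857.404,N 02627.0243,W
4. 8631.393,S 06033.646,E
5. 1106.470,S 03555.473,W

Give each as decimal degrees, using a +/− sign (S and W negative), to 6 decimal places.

1. 1.457688, 9.996540
2. 89.992857, -4.152493
3. 88.956733, -26.450405
4. -86.523217, 60.560767
5. -11.107833, -35.924550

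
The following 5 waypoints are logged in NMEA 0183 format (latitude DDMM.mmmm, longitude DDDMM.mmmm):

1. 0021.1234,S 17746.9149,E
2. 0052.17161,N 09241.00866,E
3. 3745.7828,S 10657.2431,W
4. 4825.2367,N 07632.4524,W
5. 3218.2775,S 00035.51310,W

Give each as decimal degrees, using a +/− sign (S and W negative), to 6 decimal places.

Point 1:
  φ: degrees = first 2 digits = 0, minutes = 21.1234; 0 + 21.1234/60 = 0.3520567
  S → negative
  Longitude: degrees = first 3 digits = 177, minutes = 46.9149; 177 + 46.9149/60 = 177.7819150
  E → positive
Point 2:
  Lat: degrees = first 2 digits = 0, minutes = 52.17161; 0 + 52.17161/60 = 0.8695268
  N ⇒ keep positive
  Lon: degrees = first 3 digits = 92, minutes = 41.00866; 92 + 41.00866/60 = 92.6834777
  E ⇒ keep positive
Point 3:
  Latitude: split at 2 digits → 37° and 45.7828′; 37 + 45.7828/60 = 37.7630467
  S → negative
  λ: degrees = first 3 digits = 106, minutes = 57.2431; 106 + 57.2431/60 = 106.9540517
  W → negative
Point 4:
  Lat: split at 2 digits → 48° and 25.2367′; 48 + 25.2367/60 = 48.4206117
  N ⇒ keep positive
  Longitude: split at 3 digits → 076° and 32.4524′; 76 + 32.4524/60 = 76.5408733
  hemisphere W, so the sign is −
Point 5:
  Latitude: degrees = first 2 digits = 32, minutes = 18.2775; 32 + 18.2775/60 = 32.3046250
  hemisphere S, so the sign is −
  Lon: split at 3 digits → 000° and 35.5131′; 0 + 35.5131/60 = 0.5918850
  hemisphere W, so the sign is −

1. -0.352057, 177.781915
2. 0.869527, 92.683478
3. -37.763047, -106.954052
4. 48.420612, -76.540873
5. -32.304625, -0.591885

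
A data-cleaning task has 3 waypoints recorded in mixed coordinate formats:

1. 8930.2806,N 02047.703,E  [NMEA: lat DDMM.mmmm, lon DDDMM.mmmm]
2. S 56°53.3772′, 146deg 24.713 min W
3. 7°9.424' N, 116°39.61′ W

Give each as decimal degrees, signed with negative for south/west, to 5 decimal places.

1. 89.50468, 20.79505
2. -56.88962, -146.41188
3. 7.15707, -116.66017

Point 1:
  Lat: degrees = first 2 digits = 89, minutes = 30.2806; 89 + 30.2806/60 = 89.504677
  N ⇒ keep positive
  Longitude: degrees = first 3 digits = 20, minutes = 47.703; 20 + 47.703/60 = 20.795050
  E → positive
Point 2:
  φ: 56 + 53.3772/60 = 56.889620
  S ⇒ negate
  Longitude: 24.713′ = 0.411883°; total 146.411883
  W → negative
Point 3:
  Lat: 9.424′ = 0.157067°; total 7.157067
  N ⇒ keep positive
  λ: 116 + 39.61/60 = 116.660167
  W ⇒ negate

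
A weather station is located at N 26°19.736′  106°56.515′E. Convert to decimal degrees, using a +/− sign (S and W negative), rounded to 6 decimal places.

26.328933, 106.941917

φ: 19.736′ = 0.328933°; total 26.3289333
N → positive
Longitude: 106 + 56.515/60 = 106.9419167
E → positive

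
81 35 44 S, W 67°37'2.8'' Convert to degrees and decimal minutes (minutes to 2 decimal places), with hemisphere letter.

Lat: 35 + 44/60 = 35.7333′
Longitude: 37 + 2.8/60 = 37.0467′

81° 35.73′ S, 67° 37.05′ W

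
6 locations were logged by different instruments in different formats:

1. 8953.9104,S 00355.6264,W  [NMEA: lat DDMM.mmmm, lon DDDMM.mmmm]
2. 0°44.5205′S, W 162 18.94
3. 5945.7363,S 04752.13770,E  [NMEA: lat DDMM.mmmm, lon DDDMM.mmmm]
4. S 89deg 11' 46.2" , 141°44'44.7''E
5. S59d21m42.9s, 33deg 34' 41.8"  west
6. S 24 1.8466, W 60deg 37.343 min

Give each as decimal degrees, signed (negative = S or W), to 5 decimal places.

1. -89.89851, -3.92711
2. -0.74201, -162.31567
3. -59.76227, 47.86896
4. -89.19617, 141.74575
5. -59.36192, -33.57828
6. -24.03078, -60.62238

Point 1:
  Latitude: split at 2 digits → 89° and 53.9104′; 89 + 53.9104/60 = 89.898507
  S ⇒ negate
  Lon: degrees = first 3 digits = 3, minutes = 55.6264; 3 + 55.6264/60 = 3.927107
  W → negative
Point 2:
  φ: 0 + 44.5205/60 = 0.742008
  S → negative
  Lon: 18.94′ = 0.315667°; total 162.315667
  hemisphere W, so the sign is −
Point 3:
  φ: degrees = first 2 digits = 59, minutes = 45.7363; 59 + 45.7363/60 = 59.762272
  S → negative
  Longitude: split at 3 digits → 047° and 52.1377′; 47 + 52.1377/60 = 47.868962
  E → positive
Point 4:
  Lat: 89 + 11/60 + 46.2/3600 = 89.196167
  S ⇒ negate
  Lon: 141° + 44/60 + 44.7/3600 = 141 + 0.733333 + 0.012417 = 141.745750
  E → positive
Point 5:
  φ: 21′ + 42.9″ = 21.71500′; 59 + 21.71500/60 = 59.361917
  S → negative
  λ: 34′ + 41.8″ = 34.69667′; 33 + 34.69667/60 = 33.578278
  W ⇒ negate
Point 6:
  Latitude: 24 + 1.8466/60 = 24.030777
  S ⇒ negate
  Lon: 60 + 37.343/60 = 60.622383
  W ⇒ negate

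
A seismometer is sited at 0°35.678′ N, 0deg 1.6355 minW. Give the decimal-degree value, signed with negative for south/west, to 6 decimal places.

Latitude: 0 + 35.678/60 = 0.5946333
N → positive
Lon: 0 + 1.6355/60 = 0.0272583
W ⇒ negate

0.594633, -0.027258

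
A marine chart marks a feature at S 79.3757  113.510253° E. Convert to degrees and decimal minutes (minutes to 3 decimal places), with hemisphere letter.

79° 22.542′ S, 113° 30.615′ E

φ: minutes = (79.375700 − 79) × 60 = 22.54200
Lon: minutes = (113.510253 − 113) × 60 = 30.61518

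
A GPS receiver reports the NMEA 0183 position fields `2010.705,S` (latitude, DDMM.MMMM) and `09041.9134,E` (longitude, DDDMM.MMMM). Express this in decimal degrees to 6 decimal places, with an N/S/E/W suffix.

Latitude: degrees = first 2 digits = 20, minutes = 10.705; 20 + 10.705/60 = 20.1784167
Longitude: split at 3 digits → 090° and 41.9134′; 90 + 41.9134/60 = 90.6985567

20.178417° S, 90.698557° E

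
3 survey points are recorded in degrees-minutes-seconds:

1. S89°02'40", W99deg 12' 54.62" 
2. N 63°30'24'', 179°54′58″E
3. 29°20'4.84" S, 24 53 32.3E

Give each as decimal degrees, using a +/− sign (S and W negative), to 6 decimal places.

1. -89.044444, -99.215172
2. 63.506667, 179.916111
3. -29.334678, 24.892306

Point 1:
  φ: 89 + 2/60 + 40/3600 = 89.0444444
  S ⇒ negate
  Longitude: 12′ + 54.62″ = 12.91033′; 99 + 12.91033/60 = 99.2151722
  W ⇒ negate
Point 2:
  Latitude: 30′ + 24″ = 30.40000′; 63 + 30.40000/60 = 63.5066667
  N ⇒ keep positive
  λ: 179° + 54/60 + 58/3600 = 179 + 0.900000 + 0.016111 = 179.9161111
  E ⇒ keep positive
Point 3:
  Latitude: 29 + 20/60 + 4.84/3600 = 29.3346778
  S → negative
  Lon: 24 + 53/60 + 32.3/3600 = 24.8923056
  E → positive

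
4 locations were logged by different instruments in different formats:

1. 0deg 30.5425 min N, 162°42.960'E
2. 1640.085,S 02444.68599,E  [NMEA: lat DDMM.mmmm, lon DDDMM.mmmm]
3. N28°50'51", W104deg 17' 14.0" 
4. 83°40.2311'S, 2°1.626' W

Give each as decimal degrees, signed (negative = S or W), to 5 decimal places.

Point 1:
  Lat: 30.5425′ = 0.509042°; total 0.509042
  N ⇒ keep positive
  λ: 42.96′ = 0.716000°; total 162.716000
  E → positive
Point 2:
  φ: split at 2 digits → 16° and 40.085′; 16 + 40.085/60 = 16.668083
  S → negative
  λ: split at 3 digits → 024° and 44.68599′; 24 + 44.68599/60 = 24.744767
  E → positive
Point 3:
  Latitude: 28° + 50/60 + 51/3600 = 28 + 0.833333 + 0.014167 = 28.847500
  N ⇒ keep positive
  λ: 104 + 17/60 + 14/3600 = 104.287222
  W ⇒ negate
Point 4:
  Latitude: 40.2311′ = 0.670518°; total 83.670518
  S → negative
  Lon: 2 + 1.626/60 = 2.027100
  W → negative

1. 0.50904, 162.71600
2. -16.66808, 24.74477
3. 28.84750, -104.28722
4. -83.67052, -2.02710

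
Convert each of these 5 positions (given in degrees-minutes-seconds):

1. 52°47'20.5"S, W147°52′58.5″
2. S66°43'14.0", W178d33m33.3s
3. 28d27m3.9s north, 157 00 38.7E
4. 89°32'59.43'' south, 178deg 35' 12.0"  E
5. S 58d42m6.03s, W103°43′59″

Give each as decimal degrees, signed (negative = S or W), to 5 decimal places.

Point 1:
  Latitude: 52 + 47/60 + 20.5/3600 = 52.789028
  S ⇒ negate
  Lon: 52′ + 58.5″ = 52.97500′; 147 + 52.97500/60 = 147.882917
  hemisphere W, so the sign is −
Point 2:
  Latitude: 66 + 43/60 + 14/3600 = 66.720556
  S ⇒ negate
  Longitude: 178 + 33/60 + 33.3/3600 = 178.559250
  W → negative
Point 3:
  φ: 27′ + 3.9″ = 27.06500′; 28 + 27.06500/60 = 28.451083
  N → positive
  Longitude: 157 + 0/60 + 38.7/3600 = 157.010750
  E ⇒ keep positive
Point 4:
  Latitude: 89 + 32/60 + 59.43/3600 = 89.549842
  S → negative
  Longitude: 178° + 35/60 + 12/3600 = 178 + 0.583333 + 0.003333 = 178.586667
  E → positive
Point 5:
  Lat: 58 + 42/60 + 6.03/3600 = 58.701675
  S ⇒ negate
  Longitude: 43′ + 59″ = 43.98333′; 103 + 43.98333/60 = 103.733056
  W → negative

1. -52.78903, -147.88292
2. -66.72056, -178.55925
3. 28.45108, 157.01075
4. -89.54984, 178.58667
5. -58.70168, -103.73306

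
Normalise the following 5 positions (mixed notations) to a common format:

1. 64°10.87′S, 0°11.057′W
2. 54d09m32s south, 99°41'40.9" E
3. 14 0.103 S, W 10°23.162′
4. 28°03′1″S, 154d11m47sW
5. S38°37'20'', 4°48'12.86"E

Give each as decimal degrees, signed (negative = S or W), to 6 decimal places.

1. -64.181167, -0.184283
2. -54.158889, 99.694694
3. -14.001717, -10.386033
4. -28.050278, -154.196389
5. -38.622222, 4.803572

Point 1:
  Lat: 10.87′ = 0.181167°; total 64.1811667
  hemisphere S, so the sign is −
  Longitude: 11.057′ = 0.184283°; total 0.1842833
  W → negative
Point 2:
  φ: 54° + 9/60 + 32/3600 = 54 + 0.150000 + 0.008889 = 54.1588889
  hemisphere S, so the sign is −
  Longitude: 41′ + 40.9″ = 41.68167′; 99 + 41.68167/60 = 99.6946944
  E → positive
Point 3:
  φ: 14 + 0.103/60 = 14.0017167
  hemisphere S, so the sign is −
  λ: 10 + 23.162/60 = 10.3860333
  W ⇒ negate
Point 4:
  φ: 3′ + 1″ = 3.01667′; 28 + 3.01667/60 = 28.0502778
  S → negative
  Lon: 154 + 11/60 + 47/3600 = 154.1963889
  W → negative
Point 5:
  φ: 37′ + 20″ = 37.33333′; 38 + 37.33333/60 = 38.6222222
  S ⇒ negate
  Longitude: 4 + 48/60 + 12.86/3600 = 4.8035722
  E → positive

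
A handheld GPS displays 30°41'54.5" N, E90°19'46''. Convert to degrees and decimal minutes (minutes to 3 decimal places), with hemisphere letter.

30° 41.908′ N, 90° 19.767′ E

φ: 41 + 54.5/60 = 41.90833′
Lon: seconds/60 = 0.76667; minutes = 19 + 0.76667 = 19.76667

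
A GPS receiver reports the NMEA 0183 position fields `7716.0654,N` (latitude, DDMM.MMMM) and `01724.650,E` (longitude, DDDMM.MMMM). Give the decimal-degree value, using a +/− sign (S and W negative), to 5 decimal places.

Latitude: split at 2 digits → 77° and 16.0654′; 77 + 16.0654/60 = 77.267757
N ⇒ keep positive
Longitude: split at 3 digits → 017° and 24.65′; 17 + 24.65/60 = 17.410833
E ⇒ keep positive

77.26776, 17.41083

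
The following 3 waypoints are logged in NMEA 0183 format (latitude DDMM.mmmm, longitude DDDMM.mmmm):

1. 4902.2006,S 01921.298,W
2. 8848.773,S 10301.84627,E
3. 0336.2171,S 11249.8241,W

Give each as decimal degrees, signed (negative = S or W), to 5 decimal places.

1. -49.03668, -19.35497
2. -88.81288, 103.03077
3. -3.60362, -112.83040

Point 1:
  Lat: degrees = first 2 digits = 49, minutes = 2.2006; 49 + 2.2006/60 = 49.036677
  S → negative
  Longitude: split at 3 digits → 019° and 21.298′; 19 + 21.298/60 = 19.354967
  hemisphere W, so the sign is −
Point 2:
  φ: split at 2 digits → 88° and 48.773′; 88 + 48.773/60 = 88.812883
  hemisphere S, so the sign is −
  λ: split at 3 digits → 103° and 1.84627′; 103 + 1.84627/60 = 103.030771
  E ⇒ keep positive
Point 3:
  Lat: split at 2 digits → 03° and 36.2171′; 3 + 36.2171/60 = 3.603618
  S → negative
  Longitude: split at 3 digits → 112° and 49.8241′; 112 + 49.8241/60 = 112.830402
  W ⇒ negate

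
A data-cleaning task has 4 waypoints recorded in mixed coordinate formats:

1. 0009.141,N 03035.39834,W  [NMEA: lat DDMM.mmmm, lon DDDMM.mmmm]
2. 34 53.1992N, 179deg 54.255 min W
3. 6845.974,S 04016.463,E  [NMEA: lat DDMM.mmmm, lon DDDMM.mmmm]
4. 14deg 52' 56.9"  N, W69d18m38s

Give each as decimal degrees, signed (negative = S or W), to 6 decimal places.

1. 0.152350, -30.589972
2. 34.886653, -179.904250
3. -68.766233, 40.274383
4. 14.882472, -69.310556

Point 1:
  φ: degrees = first 2 digits = 0, minutes = 9.141; 0 + 9.141/60 = 0.1523500
  N ⇒ keep positive
  Lon: split at 3 digits → 030° and 35.39834′; 30 + 35.39834/60 = 30.5899723
  W ⇒ negate
Point 2:
  φ: 53.1992′ = 0.886653°; total 34.8866533
  N ⇒ keep positive
  Lon: 54.255′ = 0.904250°; total 179.9042500
  hemisphere W, so the sign is −
Point 3:
  Lat: degrees = first 2 digits = 68, minutes = 45.974; 68 + 45.974/60 = 68.7662333
  S ⇒ negate
  λ: degrees = first 3 digits = 40, minutes = 16.463; 40 + 16.463/60 = 40.2743833
  E → positive
Point 4:
  φ: 14° + 52/60 + 56.9/3600 = 14 + 0.866667 + 0.015806 = 14.8824722
  N ⇒ keep positive
  λ: 69 + 18/60 + 38/3600 = 69.3105556
  W → negative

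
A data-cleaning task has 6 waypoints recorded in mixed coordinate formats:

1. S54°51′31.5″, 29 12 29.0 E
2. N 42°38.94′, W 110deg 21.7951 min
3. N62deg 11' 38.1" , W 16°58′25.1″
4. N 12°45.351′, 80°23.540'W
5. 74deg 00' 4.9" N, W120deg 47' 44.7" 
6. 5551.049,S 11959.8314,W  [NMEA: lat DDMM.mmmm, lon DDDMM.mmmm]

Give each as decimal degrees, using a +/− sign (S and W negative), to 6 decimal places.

1. -54.858750, 29.208056
2. 42.649000, -110.363252
3. 62.193917, -16.973639
4. 12.755850, -80.392333
5. 74.001361, -120.795750
6. -55.850817, -119.997190

Point 1:
  φ: 54° + 51/60 + 31.5/3600 = 54 + 0.850000 + 0.008750 = 54.8587500
  S ⇒ negate
  Lon: 29° + 12/60 + 29/3600 = 29 + 0.200000 + 0.008056 = 29.2080556
  E ⇒ keep positive
Point 2:
  Lat: 38.94′ = 0.649000°; total 42.6490000
  N → positive
  Longitude: 21.7951′ = 0.363252°; total 110.3632517
  W → negative
Point 3:
  Lat: 62° + 11/60 + 38.1/3600 = 62 + 0.183333 + 0.010583 = 62.1939167
  N → positive
  Longitude: 58′ + 25.1″ = 58.41833′; 16 + 58.41833/60 = 16.9736389
  W → negative
Point 4:
  φ: 45.351′ = 0.755850°; total 12.7558500
  N ⇒ keep positive
  Lon: 80 + 23.54/60 = 80.3923333
  hemisphere W, so the sign is −
Point 5:
  φ: 74 + 0/60 + 4.9/3600 = 74.0013611
  N → positive
  Lon: 120° + 47/60 + 44.7/3600 = 120 + 0.783333 + 0.012417 = 120.7957500
  hemisphere W, so the sign is −
Point 6:
  Lat: degrees = first 2 digits = 55, minutes = 51.049; 55 + 51.049/60 = 55.8508167
  S ⇒ negate
  Longitude: split at 3 digits → 119° and 59.8314′; 119 + 59.8314/60 = 119.9971900
  hemisphere W, so the sign is −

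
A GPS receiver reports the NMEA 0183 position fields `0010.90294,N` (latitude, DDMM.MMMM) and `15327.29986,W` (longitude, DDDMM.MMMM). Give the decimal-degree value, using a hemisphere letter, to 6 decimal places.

0.181716° N, 153.454998° W

φ: split at 2 digits → 00° and 10.90294′; 0 + 10.90294/60 = 0.1817157
Longitude: degrees = first 3 digits = 153, minutes = 27.29986; 153 + 27.29986/60 = 153.4549977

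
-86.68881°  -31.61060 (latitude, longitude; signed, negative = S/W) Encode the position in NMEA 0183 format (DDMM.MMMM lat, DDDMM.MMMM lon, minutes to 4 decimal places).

8641.3286,S / 03136.6360,W

Latitude is negative → S; |value| = 86.688810
Latitude: 86° + 0.688810 × 60 = 86° 41.328600′
Longitude is negative → W; |value| = 31.610600
Lon: fractional part 0.610600 → 36.636000 minutes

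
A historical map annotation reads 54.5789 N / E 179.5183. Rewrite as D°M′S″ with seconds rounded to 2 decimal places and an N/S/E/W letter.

φ: 0.578900° → 34.73400′; 0.73400 × 60 = 44.0400″
λ: 0.518300 × 60 = 31.09800′ → 31′, remainder × 60 = 5.8800″

54°34′44.04″ N, 179°31′5.88″ E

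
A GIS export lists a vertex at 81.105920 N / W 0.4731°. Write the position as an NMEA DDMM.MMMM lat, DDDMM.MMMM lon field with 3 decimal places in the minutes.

8106.355,N / 00028.386,W

φ: fractional part 0.105920 → 6.35520 minutes
Longitude: fractional part 0.473100 → 28.38600 minutes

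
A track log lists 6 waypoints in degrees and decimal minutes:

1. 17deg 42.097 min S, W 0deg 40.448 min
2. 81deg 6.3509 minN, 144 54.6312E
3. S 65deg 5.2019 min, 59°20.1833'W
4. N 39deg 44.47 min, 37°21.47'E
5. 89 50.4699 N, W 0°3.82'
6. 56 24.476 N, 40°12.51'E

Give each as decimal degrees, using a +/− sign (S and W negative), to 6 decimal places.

1. -17.701617, -0.674133
2. 81.105848, 144.910520
3. -65.086698, -59.336388
4. 39.741167, 37.357833
5. 89.841165, -0.063667
6. 56.407933, 40.208500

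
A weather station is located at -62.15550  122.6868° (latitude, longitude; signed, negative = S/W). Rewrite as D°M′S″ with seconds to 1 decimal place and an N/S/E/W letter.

Latitude is negative → S; |value| = 62.155500
Lat: 0.155500 × 60 = 9.33000′ → 9′, remainder × 60 = 19.800″
Lon: 0.686800° → 41.20800′; 0.20800 × 60 = 12.480″

62°09′19.8″ S, 122°41′12.5″ E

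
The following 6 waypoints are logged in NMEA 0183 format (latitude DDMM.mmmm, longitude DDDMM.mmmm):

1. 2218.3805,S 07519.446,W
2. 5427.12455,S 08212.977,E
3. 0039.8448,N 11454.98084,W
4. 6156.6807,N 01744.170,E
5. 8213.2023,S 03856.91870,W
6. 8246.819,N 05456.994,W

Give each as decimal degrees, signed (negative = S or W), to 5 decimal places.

1. -22.30634, -75.32410
2. -54.45208, 82.21628
3. 0.66408, -114.91635
4. 61.94468, 17.73617
5. -82.22004, -38.94865
6. 82.78032, -54.94990

Point 1:
  Lat: split at 2 digits → 22° and 18.3805′; 22 + 18.3805/60 = 22.306342
  hemisphere S, so the sign is −
  λ: split at 3 digits → 075° and 19.446′; 75 + 19.446/60 = 75.324100
  hemisphere W, so the sign is −
Point 2:
  Lat: split at 2 digits → 54° and 27.12455′; 54 + 27.12455/60 = 54.452076
  hemisphere S, so the sign is −
  Lon: split at 3 digits → 082° and 12.977′; 82 + 12.977/60 = 82.216283
  E ⇒ keep positive
Point 3:
  Latitude: split at 2 digits → 00° and 39.8448′; 0 + 39.8448/60 = 0.664080
  N ⇒ keep positive
  λ: degrees = first 3 digits = 114, minutes = 54.98084; 114 + 54.98084/60 = 114.916347
  W ⇒ negate
Point 4:
  Latitude: degrees = first 2 digits = 61, minutes = 56.6807; 61 + 56.6807/60 = 61.944678
  N → positive
  Lon: split at 3 digits → 017° and 44.17′; 17 + 44.17/60 = 17.736167
  E ⇒ keep positive
Point 5:
  φ: split at 2 digits → 82° and 13.2023′; 82 + 13.2023/60 = 82.220038
  S ⇒ negate
  Lon: degrees = first 3 digits = 38, minutes = 56.9187; 38 + 56.9187/60 = 38.948645
  hemisphere W, so the sign is −
Point 6:
  Lat: degrees = first 2 digits = 82, minutes = 46.819; 82 + 46.819/60 = 82.780317
  N ⇒ keep positive
  Longitude: degrees = first 3 digits = 54, minutes = 56.994; 54 + 56.994/60 = 54.949900
  hemisphere W, so the sign is −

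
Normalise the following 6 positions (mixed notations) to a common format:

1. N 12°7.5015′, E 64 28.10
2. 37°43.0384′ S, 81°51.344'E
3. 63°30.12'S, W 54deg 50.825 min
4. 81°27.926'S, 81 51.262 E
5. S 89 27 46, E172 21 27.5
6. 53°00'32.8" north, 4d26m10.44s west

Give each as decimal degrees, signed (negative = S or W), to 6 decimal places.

Point 1:
  Latitude: 7.5015′ = 0.125025°; total 12.1250250
  N → positive
  λ: 28.1′ = 0.468333°; total 64.4683333
  E ⇒ keep positive
Point 2:
  Lat: 43.0384′ = 0.717307°; total 37.7173067
  S → negative
  Longitude: 51.344′ = 0.855733°; total 81.8557333
  E ⇒ keep positive
Point 3:
  Latitude: 63 + 30.12/60 = 63.5020000
  S ⇒ negate
  Longitude: 54 + 50.825/60 = 54.8470833
  W ⇒ negate
Point 4:
  Lat: 27.926′ = 0.465433°; total 81.4654333
  S ⇒ negate
  λ: 51.262′ = 0.854367°; total 81.8543667
  E → positive
Point 5:
  φ: 89° + 27/60 + 46/3600 = 89 + 0.450000 + 0.012778 = 89.4627778
  hemisphere S, so the sign is −
  Longitude: 172 + 21/60 + 27.5/3600 = 172.3576389
  E ⇒ keep positive
Point 6:
  Lat: 0′ + 32.8″ = 0.54667′; 53 + 0.54667/60 = 53.0091111
  N ⇒ keep positive
  Longitude: 4 + 26/60 + 10.44/3600 = 4.4362333
  hemisphere W, so the sign is −

1. 12.125025, 64.468333
2. -37.717307, 81.855733
3. -63.502000, -54.847083
4. -81.465433, 81.854367
5. -89.462778, 172.357639
6. 53.009111, -4.436233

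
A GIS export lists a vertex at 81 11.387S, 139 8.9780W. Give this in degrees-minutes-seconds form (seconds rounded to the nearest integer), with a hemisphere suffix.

φ: 11.38700′ → 11′ and 0.38700 × 60 = 23.22″
Longitude: 8.97800′ → 8′ and 0.97800 × 60 = 58.68″

81°11′23″ S, 139°08′59″ W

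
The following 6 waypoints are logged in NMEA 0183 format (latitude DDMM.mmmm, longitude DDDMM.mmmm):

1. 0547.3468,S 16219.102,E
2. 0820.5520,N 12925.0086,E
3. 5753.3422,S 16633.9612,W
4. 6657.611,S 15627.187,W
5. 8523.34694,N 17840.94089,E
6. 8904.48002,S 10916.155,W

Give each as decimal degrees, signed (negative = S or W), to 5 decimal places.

1. -5.78911, 162.31837
2. 8.34253, 129.41681
3. -57.88904, -166.56602
4. -66.96018, -156.45312
5. 85.38912, 178.68235
6. -89.07467, -109.26925

Point 1:
  φ: split at 2 digits → 05° and 47.3468′; 5 + 47.3468/60 = 5.789113
  hemisphere S, so the sign is −
  Longitude: split at 3 digits → 162° and 19.102′; 162 + 19.102/60 = 162.318367
  E ⇒ keep positive
Point 2:
  Latitude: degrees = first 2 digits = 8, minutes = 20.552; 8 + 20.552/60 = 8.342533
  N ⇒ keep positive
  Lon: degrees = first 3 digits = 129, minutes = 25.0086; 129 + 25.0086/60 = 129.416810
  E ⇒ keep positive
Point 3:
  Lat: degrees = first 2 digits = 57, minutes = 53.3422; 57 + 53.3422/60 = 57.889037
  hemisphere S, so the sign is −
  Longitude: degrees = first 3 digits = 166, minutes = 33.9612; 166 + 33.9612/60 = 166.566020
  W ⇒ negate
Point 4:
  φ: split at 2 digits → 66° and 57.611′; 66 + 57.611/60 = 66.960183
  S → negative
  λ: degrees = first 3 digits = 156, minutes = 27.187; 156 + 27.187/60 = 156.453117
  hemisphere W, so the sign is −
Point 5:
  Latitude: split at 2 digits → 85° and 23.34694′; 85 + 23.34694/60 = 85.389116
  N → positive
  λ: degrees = first 3 digits = 178, minutes = 40.94089; 178 + 40.94089/60 = 178.682348
  E ⇒ keep positive
Point 6:
  Latitude: split at 2 digits → 89° and 4.48002′; 89 + 4.48002/60 = 89.074667
  S → negative
  Lon: degrees = first 3 digits = 109, minutes = 16.155; 109 + 16.155/60 = 109.269250
  hemisphere W, so the sign is −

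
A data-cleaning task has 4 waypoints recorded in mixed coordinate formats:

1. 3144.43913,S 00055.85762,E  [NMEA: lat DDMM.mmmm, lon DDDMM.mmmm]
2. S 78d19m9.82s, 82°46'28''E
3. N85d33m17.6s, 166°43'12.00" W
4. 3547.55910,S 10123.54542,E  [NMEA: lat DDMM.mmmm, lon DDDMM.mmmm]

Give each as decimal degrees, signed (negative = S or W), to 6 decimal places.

Point 1:
  φ: split at 2 digits → 31° and 44.43913′; 31 + 44.43913/60 = 31.7406522
  hemisphere S, so the sign is −
  λ: split at 3 digits → 000° and 55.85762′; 0 + 55.85762/60 = 0.9309603
  E ⇒ keep positive
Point 2:
  Lat: 19′ + 9.82″ = 19.16367′; 78 + 19.16367/60 = 78.3193944
  S → negative
  Longitude: 82° + 46/60 + 28/3600 = 82 + 0.766667 + 0.007778 = 82.7744444
  E ⇒ keep positive
Point 3:
  Latitude: 33′ + 17.6″ = 33.29333′; 85 + 33.29333/60 = 85.5548889
  N ⇒ keep positive
  Lon: 166° + 43/60 + 12/3600 = 166 + 0.716667 + 0.003333 = 166.7200000
  hemisphere W, so the sign is −
Point 4:
  Lat: degrees = first 2 digits = 35, minutes = 47.5591; 35 + 47.5591/60 = 35.7926517
  S → negative
  Lon: degrees = first 3 digits = 101, minutes = 23.54542; 101 + 23.54542/60 = 101.3924237
  E → positive

1. -31.740652, 0.930960
2. -78.319394, 82.774444
3. 85.554889, -166.720000
4. -35.792652, 101.392424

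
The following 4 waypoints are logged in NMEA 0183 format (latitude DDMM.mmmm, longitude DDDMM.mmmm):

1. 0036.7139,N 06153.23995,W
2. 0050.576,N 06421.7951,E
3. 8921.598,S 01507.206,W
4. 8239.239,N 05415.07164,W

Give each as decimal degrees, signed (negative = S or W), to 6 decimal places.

1. 0.611898, -61.887333
2. 0.842933, 64.363252
3. -89.359967, -15.120100
4. 82.653983, -54.251194

Point 1:
  Latitude: degrees = first 2 digits = 0, minutes = 36.7139; 0 + 36.7139/60 = 0.6118983
  N → positive
  λ: degrees = first 3 digits = 61, minutes = 53.23995; 61 + 53.23995/60 = 61.8873325
  hemisphere W, so the sign is −
Point 2:
  Latitude: degrees = first 2 digits = 0, minutes = 50.576; 0 + 50.576/60 = 0.8429333
  N → positive
  λ: split at 3 digits → 064° and 21.7951′; 64 + 21.7951/60 = 64.3632517
  E ⇒ keep positive
Point 3:
  Latitude: degrees = first 2 digits = 89, minutes = 21.598; 89 + 21.598/60 = 89.3599667
  hemisphere S, so the sign is −
  Lon: degrees = first 3 digits = 15, minutes = 7.206; 15 + 7.206/60 = 15.1201000
  W → negative
Point 4:
  Latitude: split at 2 digits → 82° and 39.239′; 82 + 39.239/60 = 82.6539833
  N ⇒ keep positive
  Lon: split at 3 digits → 054° and 15.07164′; 54 + 15.07164/60 = 54.2511940
  W → negative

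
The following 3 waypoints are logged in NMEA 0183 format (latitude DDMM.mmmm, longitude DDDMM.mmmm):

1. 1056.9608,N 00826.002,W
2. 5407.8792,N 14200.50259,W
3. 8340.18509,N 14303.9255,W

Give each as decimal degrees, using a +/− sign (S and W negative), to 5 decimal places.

1. 10.94935, -8.43337
2. 54.13132, -142.00838
3. 83.66975, -143.06543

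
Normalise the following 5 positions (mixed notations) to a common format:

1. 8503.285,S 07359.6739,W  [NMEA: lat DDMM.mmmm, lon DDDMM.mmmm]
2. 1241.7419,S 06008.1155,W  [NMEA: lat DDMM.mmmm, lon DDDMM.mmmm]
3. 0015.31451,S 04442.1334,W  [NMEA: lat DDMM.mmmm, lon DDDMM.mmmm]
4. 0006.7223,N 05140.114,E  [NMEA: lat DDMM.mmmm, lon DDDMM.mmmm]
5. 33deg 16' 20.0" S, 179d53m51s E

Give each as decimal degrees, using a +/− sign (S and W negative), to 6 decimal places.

Point 1:
  φ: degrees = first 2 digits = 85, minutes = 3.285; 85 + 3.285/60 = 85.0547500
  hemisphere S, so the sign is −
  λ: split at 3 digits → 073° and 59.6739′; 73 + 59.6739/60 = 73.9945650
  hemisphere W, so the sign is −
Point 2:
  φ: degrees = first 2 digits = 12, minutes = 41.7419; 12 + 41.7419/60 = 12.6956983
  hemisphere S, so the sign is −
  Longitude: split at 3 digits → 060° and 8.1155′; 60 + 8.1155/60 = 60.1352583
  hemisphere W, so the sign is −
Point 3:
  Latitude: split at 2 digits → 00° and 15.31451′; 0 + 15.31451/60 = 0.2552418
  S → negative
  Lon: split at 3 digits → 044° and 42.1334′; 44 + 42.1334/60 = 44.7022233
  hemisphere W, so the sign is −
Point 4:
  φ: degrees = first 2 digits = 0, minutes = 6.7223; 0 + 6.7223/60 = 0.1120383
  N ⇒ keep positive
  Longitude: degrees = first 3 digits = 51, minutes = 40.114; 51 + 40.114/60 = 51.6685667
  E → positive
Point 5:
  φ: 16′ + 20″ = 16.33333′; 33 + 16.33333/60 = 33.2722222
  S ⇒ negate
  Longitude: 53′ + 51″ = 53.85000′; 179 + 53.85000/60 = 179.8975000
  E → positive

1. -85.054750, -73.994565
2. -12.695698, -60.135258
3. -0.255242, -44.702223
4. 0.112038, 51.668567
5. -33.272222, 179.897500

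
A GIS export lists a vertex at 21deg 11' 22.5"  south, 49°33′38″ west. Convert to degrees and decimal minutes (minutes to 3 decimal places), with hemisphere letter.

21° 11.375′ S, 49° 33.633′ W

Lat: 11 + 22.5/60 = 11.37500′
Lon: seconds/60 = 0.63333; minutes = 33 + 0.63333 = 33.63333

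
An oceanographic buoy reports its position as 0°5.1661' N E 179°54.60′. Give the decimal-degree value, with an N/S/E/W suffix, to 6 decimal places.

Lat: 5.1661′ = 0.086102°; total 0.0861017
Lon: 54.6′ = 0.910000°; total 179.9100000

0.086102° N, 179.910000° E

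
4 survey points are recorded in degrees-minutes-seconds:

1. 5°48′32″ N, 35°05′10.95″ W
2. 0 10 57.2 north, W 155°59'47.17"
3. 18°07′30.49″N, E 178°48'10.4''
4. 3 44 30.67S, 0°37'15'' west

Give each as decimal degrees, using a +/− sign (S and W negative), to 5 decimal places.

1. 5.80889, -35.08638
2. 0.18256, -155.99644
3. 18.12514, 178.80289
4. -3.74185, -0.62083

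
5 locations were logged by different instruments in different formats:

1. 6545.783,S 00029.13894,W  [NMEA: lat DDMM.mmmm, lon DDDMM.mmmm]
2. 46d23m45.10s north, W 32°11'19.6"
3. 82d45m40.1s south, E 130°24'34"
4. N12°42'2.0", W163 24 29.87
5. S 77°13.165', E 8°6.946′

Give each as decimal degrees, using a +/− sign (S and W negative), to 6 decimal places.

1. -65.763050, -0.485649
2. 46.395861, -32.188778
3. -82.761139, 130.409444
4. 12.700556, -163.408297
5. -77.219417, 8.115767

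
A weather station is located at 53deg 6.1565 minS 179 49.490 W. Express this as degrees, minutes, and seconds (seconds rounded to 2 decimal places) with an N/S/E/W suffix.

φ: 6.15650′ → 6′ and 0.15650 × 60 = 9.3900″
Lon: fractional minutes 0.49000 × 60 = 29.4000″

53°06′9.39″ S, 179°49′29.40″ W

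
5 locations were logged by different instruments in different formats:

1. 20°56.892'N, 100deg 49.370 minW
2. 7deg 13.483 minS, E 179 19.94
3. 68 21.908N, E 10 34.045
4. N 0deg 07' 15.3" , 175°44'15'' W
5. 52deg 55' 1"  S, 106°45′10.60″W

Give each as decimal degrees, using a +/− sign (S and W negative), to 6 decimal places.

Point 1:
  Latitude: 20 + 56.892/60 = 20.9482000
  N → positive
  λ: 100 + 49.37/60 = 100.8228333
  W → negative
Point 2:
  φ: 13.483′ = 0.224717°; total 7.2247167
  S → negative
  λ: 19.94′ = 0.332333°; total 179.3323333
  E ⇒ keep positive
Point 3:
  Lat: 21.908′ = 0.365133°; total 68.3651333
  N ⇒ keep positive
  Longitude: 10 + 34.045/60 = 10.5674167
  E ⇒ keep positive
Point 4:
  Latitude: 7′ + 15.3″ = 7.25500′; 0 + 7.25500/60 = 0.1209167
  N → positive
  Longitude: 44′ + 15″ = 44.25000′; 175 + 44.25000/60 = 175.7375000
  W ⇒ negate
Point 5:
  φ: 52 + 55/60 + 1/3600 = 52.9169444
  S → negative
  Lon: 106 + 45/60 + 10.6/3600 = 106.7529444
  W → negative

1. 20.948200, -100.822833
2. -7.224717, 179.332333
3. 68.365133, 10.567417
4. 0.120917, -175.737500
5. -52.916944, -106.752944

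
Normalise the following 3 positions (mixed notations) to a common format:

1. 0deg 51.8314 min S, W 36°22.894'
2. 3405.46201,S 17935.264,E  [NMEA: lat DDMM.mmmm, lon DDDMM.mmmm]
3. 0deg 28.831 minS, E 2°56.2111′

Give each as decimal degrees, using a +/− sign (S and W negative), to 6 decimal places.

Point 1:
  Lat: 0 + 51.8314/60 = 0.8638567
  hemisphere S, so the sign is −
  Lon: 22.894′ = 0.381567°; total 36.3815667
  W ⇒ negate
Point 2:
  Latitude: split at 2 digits → 34° and 5.46201′; 34 + 5.46201/60 = 34.0910335
  S ⇒ negate
  Longitude: degrees = first 3 digits = 179, minutes = 35.264; 179 + 35.264/60 = 179.5877333
  E → positive
Point 3:
  φ: 0 + 28.831/60 = 0.4805167
  S ⇒ negate
  Lon: 56.2111′ = 0.936852°; total 2.9368517
  E → positive

1. -0.863857, -36.381567
2. -34.091034, 179.587733
3. -0.480517, 2.936852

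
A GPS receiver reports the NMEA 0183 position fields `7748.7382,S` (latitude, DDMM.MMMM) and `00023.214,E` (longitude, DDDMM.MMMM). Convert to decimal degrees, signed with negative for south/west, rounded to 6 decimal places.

φ: split at 2 digits → 77° and 48.7382′; 77 + 48.7382/60 = 77.8123033
hemisphere S, so the sign is −
Longitude: split at 3 digits → 000° and 23.214′; 0 + 23.214/60 = 0.3869000
E → positive

-77.812303, 0.386900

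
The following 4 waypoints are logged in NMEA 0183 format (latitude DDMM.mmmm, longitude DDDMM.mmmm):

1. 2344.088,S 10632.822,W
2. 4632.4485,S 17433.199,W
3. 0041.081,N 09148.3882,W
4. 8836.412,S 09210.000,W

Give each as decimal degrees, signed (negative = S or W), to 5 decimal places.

1. -23.73480, -106.54703
2. -46.54081, -174.55332
3. 0.68468, -91.80647
4. -88.60687, -92.16667

Point 1:
  φ: split at 2 digits → 23° and 44.088′; 23 + 44.088/60 = 23.734800
  S → negative
  Longitude: split at 3 digits → 106° and 32.822′; 106 + 32.822/60 = 106.547033
  W → negative
Point 2:
  φ: degrees = first 2 digits = 46, minutes = 32.4485; 46 + 32.4485/60 = 46.540808
  S ⇒ negate
  Longitude: split at 3 digits → 174° and 33.199′; 174 + 33.199/60 = 174.553317
  W → negative
Point 3:
  Lat: degrees = first 2 digits = 0, minutes = 41.081; 0 + 41.081/60 = 0.684683
  N → positive
  Longitude: split at 3 digits → 091° and 48.3882′; 91 + 48.3882/60 = 91.806470
  hemisphere W, so the sign is −
Point 4:
  φ: split at 2 digits → 88° and 36.412′; 88 + 36.412/60 = 88.606867
  S → negative
  λ: degrees = first 3 digits = 92, minutes = 10; 92 + 10/60 = 92.166667
  hemisphere W, so the sign is −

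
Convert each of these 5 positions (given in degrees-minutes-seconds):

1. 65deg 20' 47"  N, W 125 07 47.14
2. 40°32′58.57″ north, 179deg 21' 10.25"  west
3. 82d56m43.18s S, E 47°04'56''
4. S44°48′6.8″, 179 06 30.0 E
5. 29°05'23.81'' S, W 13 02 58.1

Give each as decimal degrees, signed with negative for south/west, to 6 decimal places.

Point 1:
  Latitude: 65 + 20/60 + 47/3600 = 65.3463889
  N → positive
  λ: 7′ + 47.14″ = 7.78567′; 125 + 7.78567/60 = 125.1297611
  W → negative
Point 2:
  Lat: 40° + 32/60 + 58.57/3600 = 40 + 0.533333 + 0.016269 = 40.5496028
  N ⇒ keep positive
  λ: 179° + 21/60 + 10.25/3600 = 179 + 0.350000 + 0.002847 = 179.3528472
  W ⇒ negate
Point 3:
  φ: 82° + 56/60 + 43.18/3600 = 82 + 0.933333 + 0.011994 = 82.9453278
  hemisphere S, so the sign is −
  Longitude: 4′ + 56″ = 4.93333′; 47 + 4.93333/60 = 47.0822222
  E ⇒ keep positive
Point 4:
  Lat: 48′ + 6.8″ = 48.11333′; 44 + 48.11333/60 = 44.8018889
  S → negative
  λ: 179° + 6/60 + 30/3600 = 179 + 0.100000 + 0.008333 = 179.1083333
  E ⇒ keep positive
Point 5:
  Latitude: 29° + 5/60 + 23.81/3600 = 29 + 0.083333 + 0.006614 = 29.0899472
  S → negative
  Lon: 2′ + 58.1″ = 2.96833′; 13 + 2.96833/60 = 13.0494722
  W → negative

1. 65.346389, -125.129761
2. 40.549603, -179.352847
3. -82.945328, 47.082222
4. -44.801889, 179.108333
5. -29.089947, -13.049472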